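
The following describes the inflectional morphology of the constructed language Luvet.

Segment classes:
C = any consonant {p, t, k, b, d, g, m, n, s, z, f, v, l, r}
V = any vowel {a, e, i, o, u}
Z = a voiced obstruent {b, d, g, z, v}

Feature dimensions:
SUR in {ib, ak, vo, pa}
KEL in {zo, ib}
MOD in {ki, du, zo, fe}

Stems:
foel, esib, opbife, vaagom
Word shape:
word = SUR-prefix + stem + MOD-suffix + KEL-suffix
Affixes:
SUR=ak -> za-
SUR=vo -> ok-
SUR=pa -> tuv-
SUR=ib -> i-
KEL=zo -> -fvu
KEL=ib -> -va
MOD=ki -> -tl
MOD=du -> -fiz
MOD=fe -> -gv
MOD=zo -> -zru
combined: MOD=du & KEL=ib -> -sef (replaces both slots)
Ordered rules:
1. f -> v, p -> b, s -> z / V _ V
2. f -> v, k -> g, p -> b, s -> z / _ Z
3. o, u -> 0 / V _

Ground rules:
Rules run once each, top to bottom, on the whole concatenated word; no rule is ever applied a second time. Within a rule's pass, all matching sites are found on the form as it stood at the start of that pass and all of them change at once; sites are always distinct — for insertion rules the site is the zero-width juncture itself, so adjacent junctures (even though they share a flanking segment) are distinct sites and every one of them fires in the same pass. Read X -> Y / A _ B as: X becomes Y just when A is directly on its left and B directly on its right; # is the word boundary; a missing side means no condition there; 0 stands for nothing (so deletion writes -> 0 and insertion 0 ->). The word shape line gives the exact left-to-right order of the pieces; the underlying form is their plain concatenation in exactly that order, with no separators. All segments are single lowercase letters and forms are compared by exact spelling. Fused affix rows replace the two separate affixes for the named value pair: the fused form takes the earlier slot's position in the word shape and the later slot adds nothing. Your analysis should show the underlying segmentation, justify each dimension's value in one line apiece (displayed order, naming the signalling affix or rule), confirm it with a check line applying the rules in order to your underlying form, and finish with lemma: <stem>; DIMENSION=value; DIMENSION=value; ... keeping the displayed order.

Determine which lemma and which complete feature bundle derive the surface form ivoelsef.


underlying: i-foel-sef
SUR=ib - signalled by the affix i-
KEL=ib - signalled by the combined affix row
MOD=du - signalled by the combined affix row
check: ifoelsef -> ivoelsef -> ivoelsef -> ivoelsef
lemma: foel; SUR=ib; KEL=ib; MOD=du


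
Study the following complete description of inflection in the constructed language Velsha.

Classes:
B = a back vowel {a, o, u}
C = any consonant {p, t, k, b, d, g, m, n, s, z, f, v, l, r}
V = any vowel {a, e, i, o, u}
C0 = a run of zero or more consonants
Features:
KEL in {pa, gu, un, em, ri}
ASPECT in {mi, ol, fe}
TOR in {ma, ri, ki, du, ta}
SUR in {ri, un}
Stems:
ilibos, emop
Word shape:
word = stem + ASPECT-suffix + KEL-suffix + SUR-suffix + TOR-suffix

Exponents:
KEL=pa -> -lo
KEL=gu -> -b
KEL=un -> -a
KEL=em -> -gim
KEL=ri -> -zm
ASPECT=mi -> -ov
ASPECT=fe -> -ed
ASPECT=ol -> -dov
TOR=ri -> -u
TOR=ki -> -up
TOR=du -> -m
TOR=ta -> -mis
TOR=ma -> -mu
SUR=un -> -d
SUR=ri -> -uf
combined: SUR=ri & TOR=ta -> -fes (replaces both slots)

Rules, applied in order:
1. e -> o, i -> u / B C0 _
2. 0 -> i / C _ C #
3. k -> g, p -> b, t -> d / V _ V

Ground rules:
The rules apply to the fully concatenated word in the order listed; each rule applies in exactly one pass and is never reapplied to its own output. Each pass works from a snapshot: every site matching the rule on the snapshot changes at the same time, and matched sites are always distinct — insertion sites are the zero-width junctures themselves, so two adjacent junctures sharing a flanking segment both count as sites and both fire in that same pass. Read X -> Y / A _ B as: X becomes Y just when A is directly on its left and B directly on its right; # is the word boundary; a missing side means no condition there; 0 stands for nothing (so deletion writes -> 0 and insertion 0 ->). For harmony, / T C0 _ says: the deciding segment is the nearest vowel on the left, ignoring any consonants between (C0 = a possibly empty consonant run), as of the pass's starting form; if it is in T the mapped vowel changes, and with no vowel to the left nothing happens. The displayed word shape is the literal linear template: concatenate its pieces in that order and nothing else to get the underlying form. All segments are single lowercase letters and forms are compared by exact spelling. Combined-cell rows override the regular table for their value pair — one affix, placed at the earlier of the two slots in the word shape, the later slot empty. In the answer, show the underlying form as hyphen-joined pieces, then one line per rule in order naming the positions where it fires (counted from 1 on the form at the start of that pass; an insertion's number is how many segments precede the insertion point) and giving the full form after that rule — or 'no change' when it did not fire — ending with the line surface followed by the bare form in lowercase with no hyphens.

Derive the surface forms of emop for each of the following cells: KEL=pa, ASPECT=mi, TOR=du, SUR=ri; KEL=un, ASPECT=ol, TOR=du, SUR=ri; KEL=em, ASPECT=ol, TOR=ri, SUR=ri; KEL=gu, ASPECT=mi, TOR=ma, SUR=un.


cell KEL=pa, ASPECT=mi, TOR=du, SUR=ri:
underlying: emop-ov-lo-uf-m
1. e -> o, i -> u / B C0 _: no change
2. 0 -> i / C _ C #: inserts after position(s) 10: emopovloufim
3. k -> g, p -> b, t -> d / V _ V: fires at position(s) 4: emobovloufim
surface: emobovloufim

cell KEL=un, ASPECT=ol, TOR=du, SUR=ri:
underlying: emop-dov-a-uf-m
1. e -> o, i -> u / B C0 _: no change
2. 0 -> i / C _ C #: inserts after position(s) 10: emopdovaufim
3. k -> g, p -> b, t -> d / V _ V: no change
surface: emopdovaufim

cell KEL=em, ASPECT=ol, TOR=ri, SUR=ri:
underlying: emop-dov-gim-uf-u
1. e -> o, i -> u / B C0 _: fires at position(s) 9: emopdovgumufu
2. 0 -> i / C _ C #: no change
3. k -> g, p -> b, t -> d / V _ V: no change
surface: emopdovgumufu

cell KEL=gu, ASPECT=mi, TOR=ma, SUR=un:
underlying: emop-ov-b-d-mu
1. e -> o, i -> u / B C0 _: no change
2. 0 -> i / C _ C #: no change
3. k -> g, p -> b, t -> d / V _ V: fires at position(s) 4: emobovbdmu
surface: emobovbdmu


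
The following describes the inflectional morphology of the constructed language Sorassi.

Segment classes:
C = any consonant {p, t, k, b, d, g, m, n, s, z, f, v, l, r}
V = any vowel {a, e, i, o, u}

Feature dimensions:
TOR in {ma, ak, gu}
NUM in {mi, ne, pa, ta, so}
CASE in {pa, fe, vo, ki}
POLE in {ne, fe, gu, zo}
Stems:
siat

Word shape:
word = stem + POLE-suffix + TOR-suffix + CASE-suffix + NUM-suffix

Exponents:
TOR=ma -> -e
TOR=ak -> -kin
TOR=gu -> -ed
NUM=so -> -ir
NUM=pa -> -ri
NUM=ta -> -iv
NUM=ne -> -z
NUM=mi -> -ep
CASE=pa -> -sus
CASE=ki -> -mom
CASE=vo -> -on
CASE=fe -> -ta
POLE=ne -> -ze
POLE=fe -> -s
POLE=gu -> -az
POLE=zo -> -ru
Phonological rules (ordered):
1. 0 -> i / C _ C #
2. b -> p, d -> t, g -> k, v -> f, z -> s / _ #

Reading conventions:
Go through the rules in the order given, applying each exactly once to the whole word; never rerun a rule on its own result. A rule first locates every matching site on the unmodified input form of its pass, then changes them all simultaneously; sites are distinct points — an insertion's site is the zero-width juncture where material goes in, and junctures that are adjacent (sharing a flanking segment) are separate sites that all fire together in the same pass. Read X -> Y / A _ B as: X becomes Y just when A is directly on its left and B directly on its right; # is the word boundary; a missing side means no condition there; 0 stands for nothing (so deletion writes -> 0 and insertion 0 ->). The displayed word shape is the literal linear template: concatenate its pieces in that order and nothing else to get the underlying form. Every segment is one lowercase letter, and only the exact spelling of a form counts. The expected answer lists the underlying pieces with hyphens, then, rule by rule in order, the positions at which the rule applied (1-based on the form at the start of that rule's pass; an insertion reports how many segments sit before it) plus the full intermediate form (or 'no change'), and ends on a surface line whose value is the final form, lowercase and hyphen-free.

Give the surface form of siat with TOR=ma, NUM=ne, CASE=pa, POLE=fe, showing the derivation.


underlying: siat-s-e-sus-z
1. 0 -> i / C _ C #: inserts after position(s) 9: siatsesusiz
2. b -> p, d -> t, g -> k, v -> f, z -> s / _ #: fires at position(s) 11: siatsesusis
surface: siatsesusis


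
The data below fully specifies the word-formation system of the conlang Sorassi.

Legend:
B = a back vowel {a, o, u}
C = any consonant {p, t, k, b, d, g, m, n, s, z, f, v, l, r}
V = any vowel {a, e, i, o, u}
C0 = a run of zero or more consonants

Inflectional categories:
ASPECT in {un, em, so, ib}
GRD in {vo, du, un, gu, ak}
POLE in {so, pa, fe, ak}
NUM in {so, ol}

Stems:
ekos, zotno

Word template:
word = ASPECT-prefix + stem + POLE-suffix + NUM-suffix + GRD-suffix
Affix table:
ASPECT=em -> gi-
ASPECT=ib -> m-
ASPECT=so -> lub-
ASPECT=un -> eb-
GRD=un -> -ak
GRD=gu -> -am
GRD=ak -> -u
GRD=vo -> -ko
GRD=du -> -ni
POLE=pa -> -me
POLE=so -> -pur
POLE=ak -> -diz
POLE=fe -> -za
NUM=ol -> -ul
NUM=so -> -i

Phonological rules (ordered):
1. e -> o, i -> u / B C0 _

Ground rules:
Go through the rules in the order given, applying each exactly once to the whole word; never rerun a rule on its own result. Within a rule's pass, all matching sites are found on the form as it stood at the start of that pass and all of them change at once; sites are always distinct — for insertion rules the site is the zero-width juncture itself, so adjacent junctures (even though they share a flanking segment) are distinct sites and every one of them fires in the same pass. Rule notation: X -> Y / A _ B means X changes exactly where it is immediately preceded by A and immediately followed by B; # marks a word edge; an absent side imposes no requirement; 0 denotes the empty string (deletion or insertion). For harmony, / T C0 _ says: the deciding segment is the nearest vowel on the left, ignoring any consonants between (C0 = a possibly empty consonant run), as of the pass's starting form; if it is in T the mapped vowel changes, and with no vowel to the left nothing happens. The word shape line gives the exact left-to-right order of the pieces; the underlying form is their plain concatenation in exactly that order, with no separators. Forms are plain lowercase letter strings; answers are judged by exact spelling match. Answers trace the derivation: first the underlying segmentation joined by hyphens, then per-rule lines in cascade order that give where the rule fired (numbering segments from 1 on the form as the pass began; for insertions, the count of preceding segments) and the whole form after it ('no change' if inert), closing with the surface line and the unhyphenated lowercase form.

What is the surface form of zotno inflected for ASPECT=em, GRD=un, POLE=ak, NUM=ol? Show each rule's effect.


underlying: gi-zotno-diz-ul-ak
1. e -> o, i -> u / B C0 _: fires at position(s) 9: gizotnoduzulak
surface: gizotnoduzulak


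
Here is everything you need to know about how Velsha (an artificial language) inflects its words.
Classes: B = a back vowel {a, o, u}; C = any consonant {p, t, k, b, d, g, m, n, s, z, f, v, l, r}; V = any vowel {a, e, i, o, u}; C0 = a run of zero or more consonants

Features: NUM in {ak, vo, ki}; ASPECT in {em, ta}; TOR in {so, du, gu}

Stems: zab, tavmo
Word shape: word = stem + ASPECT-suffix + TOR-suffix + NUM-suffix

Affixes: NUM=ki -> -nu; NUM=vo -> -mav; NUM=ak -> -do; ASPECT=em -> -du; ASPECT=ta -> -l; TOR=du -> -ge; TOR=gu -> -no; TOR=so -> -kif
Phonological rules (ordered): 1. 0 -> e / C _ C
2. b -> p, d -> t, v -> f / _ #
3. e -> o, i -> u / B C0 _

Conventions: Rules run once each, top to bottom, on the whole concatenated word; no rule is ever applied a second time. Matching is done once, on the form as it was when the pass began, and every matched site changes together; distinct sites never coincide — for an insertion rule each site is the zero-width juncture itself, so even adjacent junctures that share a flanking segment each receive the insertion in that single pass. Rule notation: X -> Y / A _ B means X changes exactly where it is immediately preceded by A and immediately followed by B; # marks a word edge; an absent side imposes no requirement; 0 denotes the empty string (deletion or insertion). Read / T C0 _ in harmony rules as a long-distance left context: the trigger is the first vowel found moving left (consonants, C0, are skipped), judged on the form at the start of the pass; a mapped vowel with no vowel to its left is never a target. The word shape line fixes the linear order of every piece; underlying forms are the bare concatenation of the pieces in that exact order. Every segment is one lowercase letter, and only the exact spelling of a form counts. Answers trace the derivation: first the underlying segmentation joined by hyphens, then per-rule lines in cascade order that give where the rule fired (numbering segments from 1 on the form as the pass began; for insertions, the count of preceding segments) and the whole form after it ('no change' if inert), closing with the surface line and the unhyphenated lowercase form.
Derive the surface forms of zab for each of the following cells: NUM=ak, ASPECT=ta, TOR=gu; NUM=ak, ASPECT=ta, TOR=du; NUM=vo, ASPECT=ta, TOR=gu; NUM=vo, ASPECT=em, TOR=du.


cell NUM=ak, ASPECT=ta, TOR=gu:
underlying: zab-l-no-do
1. 0 -> e / C _ C: inserts after position(s) 3, 4: zabelenodo
2. b -> p, d -> t, v -> f / _ #: no change
3. e -> o, i -> u / B C0 _: fires at position(s) 4: zabolenodo
surface: zabolenodo

cell NUM=ak, ASPECT=ta, TOR=du:
underlying: zab-l-ge-do
1. 0 -> e / C _ C: inserts after position(s) 3, 4: zabelegedo
2. b -> p, d -> t, v -> f / _ #: no change
3. e -> o, i -> u / B C0 _: fires at position(s) 4: zabolegedo
surface: zabolegedo

cell NUM=vo, ASPECT=ta, TOR=gu:
underlying: zab-l-no-mav
1. 0 -> e / C _ C: inserts after position(s) 3, 4: zabelenomav
2. b -> p, d -> t, v -> f / _ #: fires at position(s) 11: zabelenomaf
3. e -> o, i -> u / B C0 _: fires at position(s) 4: zabolenomaf
surface: zabolenomaf

cell NUM=vo, ASPECT=em, TOR=du:
underlying: zab-du-ge-mav
1. 0 -> e / C _ C: inserts after position(s) 3: zabedugemav
2. b -> p, d -> t, v -> f / _ #: fires at position(s) 11: zabedugemaf
3. e -> o, i -> u / B C0 _: fires at position(s) 4, 8: zabodugomaf
surface: zabodugomaf


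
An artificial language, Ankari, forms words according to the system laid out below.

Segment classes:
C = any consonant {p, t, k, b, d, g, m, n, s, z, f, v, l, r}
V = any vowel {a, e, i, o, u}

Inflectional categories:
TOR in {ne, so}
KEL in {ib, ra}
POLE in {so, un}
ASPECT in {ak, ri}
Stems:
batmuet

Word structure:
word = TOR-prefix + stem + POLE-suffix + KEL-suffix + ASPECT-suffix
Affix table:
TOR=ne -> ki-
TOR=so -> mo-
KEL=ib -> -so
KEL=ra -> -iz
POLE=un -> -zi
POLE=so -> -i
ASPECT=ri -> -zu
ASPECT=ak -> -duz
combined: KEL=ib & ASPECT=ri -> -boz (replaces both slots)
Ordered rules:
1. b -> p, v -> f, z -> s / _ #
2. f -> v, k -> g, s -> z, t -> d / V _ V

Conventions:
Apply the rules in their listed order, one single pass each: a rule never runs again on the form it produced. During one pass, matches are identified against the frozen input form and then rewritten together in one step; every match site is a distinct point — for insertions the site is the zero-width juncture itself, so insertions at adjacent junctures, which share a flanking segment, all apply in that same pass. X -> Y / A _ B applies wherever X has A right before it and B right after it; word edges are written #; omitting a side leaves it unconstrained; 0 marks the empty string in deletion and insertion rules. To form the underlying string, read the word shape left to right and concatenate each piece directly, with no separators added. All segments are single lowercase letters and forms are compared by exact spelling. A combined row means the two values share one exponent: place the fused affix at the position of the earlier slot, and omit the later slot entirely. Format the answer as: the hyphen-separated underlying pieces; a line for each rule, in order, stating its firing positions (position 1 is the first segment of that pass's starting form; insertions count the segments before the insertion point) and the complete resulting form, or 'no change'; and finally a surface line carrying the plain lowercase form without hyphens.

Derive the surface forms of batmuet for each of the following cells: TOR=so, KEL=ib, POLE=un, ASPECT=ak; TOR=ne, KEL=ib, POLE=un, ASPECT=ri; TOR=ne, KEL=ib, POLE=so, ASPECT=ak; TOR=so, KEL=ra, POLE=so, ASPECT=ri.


cell TOR=so, KEL=ib, POLE=un, ASPECT=ak:
underlying: mo-batmuet-zi-so-duz
1. b -> p, v -> f, z -> s / _ #: fires at position(s) 16: mobatmuetzisodus
2. f -> v, k -> g, s -> z, t -> d / V _ V: fires at position(s) 12: mobatmuetzizodus
surface: mobatmuetzizodus

cell TOR=ne, KEL=ib, POLE=un, ASPECT=ri:
underlying: ki-batmuet-zi-boz
1. b -> p, v -> f, z -> s / _ #: fires at position(s) 14: kibatmuetzibos
2. f -> v, k -> g, s -> z, t -> d / V _ V: no change
surface: kibatmuetzibos

cell TOR=ne, KEL=ib, POLE=so, ASPECT=ak:
underlying: ki-batmuet-i-so-duz
1. b -> p, v -> f, z -> s / _ #: fires at position(s) 15: kibatmuetisodus
2. f -> v, k -> g, s -> z, t -> d / V _ V: fires at position(s) 9, 11: kibatmuedizodus
surface: kibatmuedizodus

cell TOR=so, KEL=ra, POLE=so, ASPECT=ri:
underlying: mo-batmuet-i-iz-zu
1. b -> p, v -> f, z -> s / _ #: no change
2. f -> v, k -> g, s -> z, t -> d / V _ V: fires at position(s) 9: mobatmuediizzu
surface: mobatmuediizzu


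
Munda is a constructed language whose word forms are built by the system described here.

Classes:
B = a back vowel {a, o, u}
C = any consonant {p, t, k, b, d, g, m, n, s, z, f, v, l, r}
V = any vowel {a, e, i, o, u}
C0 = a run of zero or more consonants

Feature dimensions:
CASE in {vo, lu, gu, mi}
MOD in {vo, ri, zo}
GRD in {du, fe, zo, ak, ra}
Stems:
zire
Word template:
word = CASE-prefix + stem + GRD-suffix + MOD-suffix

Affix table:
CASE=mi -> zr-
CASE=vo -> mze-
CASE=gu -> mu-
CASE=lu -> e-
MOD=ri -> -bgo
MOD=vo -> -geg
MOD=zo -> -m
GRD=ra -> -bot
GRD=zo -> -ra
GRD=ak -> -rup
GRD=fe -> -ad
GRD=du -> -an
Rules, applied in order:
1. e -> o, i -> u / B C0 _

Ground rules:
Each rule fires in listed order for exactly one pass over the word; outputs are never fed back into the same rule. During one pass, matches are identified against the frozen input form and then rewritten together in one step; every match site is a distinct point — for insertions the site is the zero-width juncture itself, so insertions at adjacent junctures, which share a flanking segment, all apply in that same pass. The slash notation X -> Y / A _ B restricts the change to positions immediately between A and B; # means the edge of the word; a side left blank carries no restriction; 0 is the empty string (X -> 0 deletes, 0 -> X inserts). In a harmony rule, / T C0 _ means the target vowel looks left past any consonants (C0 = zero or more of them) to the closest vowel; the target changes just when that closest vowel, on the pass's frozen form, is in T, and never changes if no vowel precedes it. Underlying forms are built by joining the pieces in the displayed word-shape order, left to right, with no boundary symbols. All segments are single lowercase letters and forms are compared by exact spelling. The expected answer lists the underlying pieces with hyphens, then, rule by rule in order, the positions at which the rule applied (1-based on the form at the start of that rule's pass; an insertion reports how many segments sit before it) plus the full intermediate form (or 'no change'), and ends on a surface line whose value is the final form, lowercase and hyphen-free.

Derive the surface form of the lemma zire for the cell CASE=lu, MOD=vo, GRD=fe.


underlying: e-zire-ad-geg
1. e -> o, i -> u / B C0 _: fires at position(s) 9: ezireadgog
surface: ezireadgog


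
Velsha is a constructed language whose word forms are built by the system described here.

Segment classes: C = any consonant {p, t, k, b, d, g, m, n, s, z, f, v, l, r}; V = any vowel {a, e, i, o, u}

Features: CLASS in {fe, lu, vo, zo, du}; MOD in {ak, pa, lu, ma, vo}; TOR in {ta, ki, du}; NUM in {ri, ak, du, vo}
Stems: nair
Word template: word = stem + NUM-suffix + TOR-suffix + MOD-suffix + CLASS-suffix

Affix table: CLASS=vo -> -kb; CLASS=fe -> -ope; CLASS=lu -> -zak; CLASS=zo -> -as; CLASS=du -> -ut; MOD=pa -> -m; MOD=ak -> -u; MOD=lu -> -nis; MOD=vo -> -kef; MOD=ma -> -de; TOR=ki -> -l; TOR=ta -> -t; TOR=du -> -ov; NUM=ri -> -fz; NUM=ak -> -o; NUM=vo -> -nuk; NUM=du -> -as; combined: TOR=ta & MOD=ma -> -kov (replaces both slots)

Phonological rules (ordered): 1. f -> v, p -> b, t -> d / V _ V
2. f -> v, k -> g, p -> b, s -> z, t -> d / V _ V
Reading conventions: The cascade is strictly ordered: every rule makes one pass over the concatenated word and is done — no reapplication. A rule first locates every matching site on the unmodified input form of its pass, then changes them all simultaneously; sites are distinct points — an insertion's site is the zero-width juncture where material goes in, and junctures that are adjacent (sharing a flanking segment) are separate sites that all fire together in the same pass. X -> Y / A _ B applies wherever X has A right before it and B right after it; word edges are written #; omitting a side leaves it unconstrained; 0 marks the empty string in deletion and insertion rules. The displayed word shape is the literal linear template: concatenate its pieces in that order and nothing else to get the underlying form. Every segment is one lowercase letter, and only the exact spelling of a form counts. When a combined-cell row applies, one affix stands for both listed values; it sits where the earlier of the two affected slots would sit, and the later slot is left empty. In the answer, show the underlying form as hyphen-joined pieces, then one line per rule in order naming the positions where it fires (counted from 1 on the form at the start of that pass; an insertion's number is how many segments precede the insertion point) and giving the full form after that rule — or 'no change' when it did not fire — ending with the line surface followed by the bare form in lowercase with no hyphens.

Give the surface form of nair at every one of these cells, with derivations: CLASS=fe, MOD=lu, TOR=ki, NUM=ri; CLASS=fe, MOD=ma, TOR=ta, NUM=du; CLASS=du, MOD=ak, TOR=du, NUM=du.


cell CLASS=fe, MOD=lu, TOR=ki, NUM=ri:
underlying: nair-fz-l-nis-ope
1. f -> v, p -> b, t -> d / V _ V: fires at position(s) 12: nairfzlnisobe
2. f -> v, k -> g, p -> b, s -> z, t -> d / V _ V: fires at position(s) 10: nairfzlnizobe
surface: nairfzlnizobe

cell CLASS=fe, MOD=ma, TOR=ta, NUM=du:
underlying: nair-as-kov-ope
1. f -> v, p -> b, t -> d / V _ V: fires at position(s) 11: nairaskovobe
2. f -> v, k -> g, p -> b, s -> z, t -> d / V _ V: no change
surface: nairaskovobe

cell CLASS=du, MOD=ak, TOR=du, NUM=du:
underlying: nair-as-ov-u-ut
1. f -> v, p -> b, t -> d / V _ V: no change
2. f -> v, k -> g, p -> b, s -> z, t -> d / V _ V: fires at position(s) 6: nairazovuut
surface: nairazovuut


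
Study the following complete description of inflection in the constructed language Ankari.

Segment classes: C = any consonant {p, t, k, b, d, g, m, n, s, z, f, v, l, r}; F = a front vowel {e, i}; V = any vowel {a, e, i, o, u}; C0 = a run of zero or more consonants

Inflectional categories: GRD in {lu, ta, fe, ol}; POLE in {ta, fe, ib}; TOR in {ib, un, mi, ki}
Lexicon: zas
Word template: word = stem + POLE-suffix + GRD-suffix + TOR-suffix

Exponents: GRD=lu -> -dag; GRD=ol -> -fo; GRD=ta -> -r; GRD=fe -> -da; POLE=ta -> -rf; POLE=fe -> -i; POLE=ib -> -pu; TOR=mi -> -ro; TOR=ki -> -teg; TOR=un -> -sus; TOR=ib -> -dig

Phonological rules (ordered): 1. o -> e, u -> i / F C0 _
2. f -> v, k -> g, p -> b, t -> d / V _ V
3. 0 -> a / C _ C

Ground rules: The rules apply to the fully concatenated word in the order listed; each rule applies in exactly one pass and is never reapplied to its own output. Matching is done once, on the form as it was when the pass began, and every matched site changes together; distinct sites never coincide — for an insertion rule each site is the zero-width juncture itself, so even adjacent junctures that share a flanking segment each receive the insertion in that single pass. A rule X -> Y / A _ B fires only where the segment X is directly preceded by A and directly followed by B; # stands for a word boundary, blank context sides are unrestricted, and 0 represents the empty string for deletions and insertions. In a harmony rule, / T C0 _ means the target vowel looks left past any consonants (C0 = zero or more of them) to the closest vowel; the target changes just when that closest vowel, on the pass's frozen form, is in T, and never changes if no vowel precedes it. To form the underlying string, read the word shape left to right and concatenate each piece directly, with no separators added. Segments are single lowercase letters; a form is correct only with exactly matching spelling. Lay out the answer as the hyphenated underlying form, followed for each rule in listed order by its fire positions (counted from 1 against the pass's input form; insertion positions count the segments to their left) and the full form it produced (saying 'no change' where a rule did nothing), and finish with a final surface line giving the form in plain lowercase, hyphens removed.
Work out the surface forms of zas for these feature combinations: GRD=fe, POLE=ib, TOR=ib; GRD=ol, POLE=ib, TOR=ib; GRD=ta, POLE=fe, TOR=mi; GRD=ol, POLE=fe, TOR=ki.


cell GRD=fe, POLE=ib, TOR=ib:
underlying: zas-pu-da-dig
1. o -> e, u -> i / F C0 _: no change
2. f -> v, k -> g, p -> b, t -> d / V _ V: no change
3. 0 -> a / C _ C: inserts after position(s) 3: zasapudadig
surface: zasapudadig

cell GRD=ol, POLE=ib, TOR=ib:
underlying: zas-pu-fo-dig
1. o -> e, u -> i / F C0 _: no change
2. f -> v, k -> g, p -> b, t -> d / V _ V: fires at position(s) 6: zaspuvodig
3. 0 -> a / C _ C: inserts after position(s) 3: zasapuvodig
surface: zasapuvodig

cell GRD=ta, POLE=fe, TOR=mi:
underlying: zas-i-r-ro
1. o -> e, u -> i / F C0 _: fires at position(s) 7: zasirre
2. f -> v, k -> g, p -> b, t -> d / V _ V: no change
3. 0 -> a / C _ C: inserts after position(s) 5: zasirare
surface: zasirare

cell GRD=ol, POLE=fe, TOR=ki:
underlying: zas-i-fo-teg
1. o -> e, u -> i / F C0 _: fires at position(s) 6: zasifeteg
2. f -> v, k -> g, p -> b, t -> d / V _ V: fires at position(s) 5, 7: zasivedeg
3. 0 -> a / C _ C: no change
surface: zasivedeg


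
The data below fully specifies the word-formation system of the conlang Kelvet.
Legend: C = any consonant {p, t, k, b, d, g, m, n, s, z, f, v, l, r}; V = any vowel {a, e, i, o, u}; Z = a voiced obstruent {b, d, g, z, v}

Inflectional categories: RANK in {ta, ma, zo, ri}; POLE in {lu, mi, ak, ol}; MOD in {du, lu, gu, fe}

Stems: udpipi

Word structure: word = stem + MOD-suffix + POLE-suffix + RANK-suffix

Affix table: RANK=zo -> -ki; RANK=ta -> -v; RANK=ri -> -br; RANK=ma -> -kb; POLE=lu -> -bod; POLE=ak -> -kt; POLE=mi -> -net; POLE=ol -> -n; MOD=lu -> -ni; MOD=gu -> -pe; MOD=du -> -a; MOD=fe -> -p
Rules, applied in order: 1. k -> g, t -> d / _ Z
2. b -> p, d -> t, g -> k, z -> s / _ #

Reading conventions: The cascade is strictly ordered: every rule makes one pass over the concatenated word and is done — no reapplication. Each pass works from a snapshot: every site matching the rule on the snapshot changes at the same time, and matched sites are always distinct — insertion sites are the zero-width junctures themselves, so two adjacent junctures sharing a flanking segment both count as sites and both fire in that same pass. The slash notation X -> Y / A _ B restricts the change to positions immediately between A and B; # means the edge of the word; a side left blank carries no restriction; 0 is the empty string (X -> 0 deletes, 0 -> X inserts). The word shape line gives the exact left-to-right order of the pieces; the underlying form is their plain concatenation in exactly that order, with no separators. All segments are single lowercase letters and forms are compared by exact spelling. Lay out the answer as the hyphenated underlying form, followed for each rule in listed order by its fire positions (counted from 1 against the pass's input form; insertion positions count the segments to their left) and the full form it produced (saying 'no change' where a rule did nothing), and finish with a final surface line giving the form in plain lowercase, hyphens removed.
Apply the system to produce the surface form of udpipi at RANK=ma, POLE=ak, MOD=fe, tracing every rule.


underlying: udpipi-p-kt-kb
1. k -> g, t -> d / _ Z: fires at position(s) 10: udpipipktgb
2. b -> p, d -> t, g -> k, z -> s / _ #: fires at position(s) 11: udpipipktgp
surface: udpipipktgp


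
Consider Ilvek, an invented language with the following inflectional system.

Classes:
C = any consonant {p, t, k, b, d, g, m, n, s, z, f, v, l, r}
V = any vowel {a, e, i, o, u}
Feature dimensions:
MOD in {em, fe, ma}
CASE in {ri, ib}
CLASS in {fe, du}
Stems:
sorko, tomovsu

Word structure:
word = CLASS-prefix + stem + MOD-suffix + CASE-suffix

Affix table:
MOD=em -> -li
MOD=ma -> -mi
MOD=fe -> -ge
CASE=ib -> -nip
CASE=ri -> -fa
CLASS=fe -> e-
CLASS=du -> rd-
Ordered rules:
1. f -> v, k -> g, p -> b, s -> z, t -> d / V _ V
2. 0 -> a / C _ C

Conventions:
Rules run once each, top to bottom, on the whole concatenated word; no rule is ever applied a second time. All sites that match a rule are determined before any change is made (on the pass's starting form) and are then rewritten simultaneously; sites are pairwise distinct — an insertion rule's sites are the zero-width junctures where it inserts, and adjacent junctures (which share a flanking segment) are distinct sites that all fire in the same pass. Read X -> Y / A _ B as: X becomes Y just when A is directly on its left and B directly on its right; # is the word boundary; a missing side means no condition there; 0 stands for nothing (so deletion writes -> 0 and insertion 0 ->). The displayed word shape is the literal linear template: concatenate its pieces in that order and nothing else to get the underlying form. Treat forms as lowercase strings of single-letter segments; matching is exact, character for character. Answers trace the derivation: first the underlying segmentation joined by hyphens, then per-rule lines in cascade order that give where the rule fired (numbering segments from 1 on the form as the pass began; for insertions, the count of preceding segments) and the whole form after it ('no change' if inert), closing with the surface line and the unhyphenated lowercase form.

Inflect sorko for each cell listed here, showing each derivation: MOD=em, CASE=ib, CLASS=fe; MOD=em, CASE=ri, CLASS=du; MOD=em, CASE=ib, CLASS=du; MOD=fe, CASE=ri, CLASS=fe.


cell MOD=em, CASE=ib, CLASS=fe:
underlying: e-sorko-li-nip
1. f -> v, k -> g, p -> b, s -> z, t -> d / V _ V: fires at position(s) 2: ezorkolinip
2. 0 -> a / C _ C: inserts after position(s) 4: ezorakolinip
surface: ezorakolinip

cell MOD=em, CASE=ri, CLASS=du:
underlying: rd-sorko-li-fa
1. f -> v, k -> g, p -> b, s -> z, t -> d / V _ V: fires at position(s) 10: rdsorkoliva
2. 0 -> a / C _ C: inserts after position(s) 1, 2, 5: radasorakoliva
surface: radasorakoliva

cell MOD=em, CASE=ib, CLASS=du:
underlying: rd-sorko-li-nip
1. f -> v, k -> g, p -> b, s -> z, t -> d / V _ V: no change
2. 0 -> a / C _ C: inserts after position(s) 1, 2, 5: radasorakolinip
surface: radasorakolinip

cell MOD=fe, CASE=ri, CLASS=fe:
underlying: e-sorko-ge-fa
1. f -> v, k -> g, p -> b, s -> z, t -> d / V _ V: fires at position(s) 2, 9: ezorkogeva
2. 0 -> a / C _ C: inserts after position(s) 4: ezorakogeva
surface: ezorakogeva


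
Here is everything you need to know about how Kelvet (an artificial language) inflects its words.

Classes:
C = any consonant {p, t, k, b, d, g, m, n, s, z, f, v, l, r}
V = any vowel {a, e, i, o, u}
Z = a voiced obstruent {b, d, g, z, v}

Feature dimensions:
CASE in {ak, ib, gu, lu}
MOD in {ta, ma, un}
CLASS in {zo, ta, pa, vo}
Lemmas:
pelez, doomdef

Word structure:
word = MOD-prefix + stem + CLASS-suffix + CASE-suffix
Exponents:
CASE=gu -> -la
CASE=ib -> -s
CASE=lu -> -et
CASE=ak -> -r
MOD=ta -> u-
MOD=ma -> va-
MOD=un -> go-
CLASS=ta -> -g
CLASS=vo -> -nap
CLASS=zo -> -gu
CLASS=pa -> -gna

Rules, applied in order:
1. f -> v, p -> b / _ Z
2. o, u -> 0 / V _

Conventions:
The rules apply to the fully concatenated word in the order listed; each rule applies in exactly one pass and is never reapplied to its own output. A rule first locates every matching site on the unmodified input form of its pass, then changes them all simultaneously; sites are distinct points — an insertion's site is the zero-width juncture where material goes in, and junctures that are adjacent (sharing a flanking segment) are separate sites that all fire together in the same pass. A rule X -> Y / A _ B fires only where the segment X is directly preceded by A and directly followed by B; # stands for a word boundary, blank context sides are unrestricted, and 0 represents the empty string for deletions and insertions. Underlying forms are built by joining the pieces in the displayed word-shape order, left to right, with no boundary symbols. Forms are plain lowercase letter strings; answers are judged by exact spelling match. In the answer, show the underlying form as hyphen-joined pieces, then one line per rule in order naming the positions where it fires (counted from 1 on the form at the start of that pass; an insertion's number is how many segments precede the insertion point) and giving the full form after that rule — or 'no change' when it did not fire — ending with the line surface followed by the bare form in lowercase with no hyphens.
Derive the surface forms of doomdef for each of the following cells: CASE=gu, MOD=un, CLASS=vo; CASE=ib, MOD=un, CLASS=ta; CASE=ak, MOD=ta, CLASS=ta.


cell CASE=gu, MOD=un, CLASS=vo:
underlying: go-doomdef-nap-la
1. f -> v, p -> b / _ Z: no change
2. o, u -> 0 / V _: fires at position(s) 5: godomdefnapla
surface: godomdefnapla

cell CASE=ib, MOD=un, CLASS=ta:
underlying: go-doomdef-g-s
1. f -> v, p -> b / _ Z: fires at position(s) 9: godoomdevgs
2. o, u -> 0 / V _: fires at position(s) 5: godomdevgs
surface: godomdevgs

cell CASE=ak, MOD=ta, CLASS=ta:
underlying: u-doomdef-g-r
1. f -> v, p -> b / _ Z: fires at position(s) 8: udoomdevgr
2. o, u -> 0 / V _: fires at position(s) 4: udomdevgr
surface: udomdevgr


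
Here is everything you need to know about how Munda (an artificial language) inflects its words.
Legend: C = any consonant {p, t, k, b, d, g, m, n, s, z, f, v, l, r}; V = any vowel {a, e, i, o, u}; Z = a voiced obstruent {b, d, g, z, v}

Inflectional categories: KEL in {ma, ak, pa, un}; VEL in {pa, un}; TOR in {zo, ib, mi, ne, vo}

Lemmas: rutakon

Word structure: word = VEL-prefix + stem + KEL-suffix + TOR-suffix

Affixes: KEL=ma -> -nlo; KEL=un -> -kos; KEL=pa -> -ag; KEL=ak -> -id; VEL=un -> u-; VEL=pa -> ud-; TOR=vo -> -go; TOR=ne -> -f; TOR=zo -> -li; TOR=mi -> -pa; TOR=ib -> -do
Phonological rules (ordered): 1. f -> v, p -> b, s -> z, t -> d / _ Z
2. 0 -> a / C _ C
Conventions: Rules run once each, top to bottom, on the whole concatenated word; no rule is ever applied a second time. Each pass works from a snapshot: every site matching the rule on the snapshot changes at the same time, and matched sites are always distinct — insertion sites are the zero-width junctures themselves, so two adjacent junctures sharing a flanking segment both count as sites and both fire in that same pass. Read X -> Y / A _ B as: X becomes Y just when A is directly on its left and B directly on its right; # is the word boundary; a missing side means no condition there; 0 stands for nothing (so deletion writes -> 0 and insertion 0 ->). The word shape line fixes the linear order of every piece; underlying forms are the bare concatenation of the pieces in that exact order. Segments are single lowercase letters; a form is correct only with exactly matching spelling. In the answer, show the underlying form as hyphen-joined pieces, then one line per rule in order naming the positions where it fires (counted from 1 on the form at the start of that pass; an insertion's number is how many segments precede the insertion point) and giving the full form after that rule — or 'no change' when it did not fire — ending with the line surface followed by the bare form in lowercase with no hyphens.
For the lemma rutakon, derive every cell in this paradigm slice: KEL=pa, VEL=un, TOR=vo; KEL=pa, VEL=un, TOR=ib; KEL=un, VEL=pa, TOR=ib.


cell KEL=pa, VEL=un, TOR=vo:
underlying: u-rutakon-ag-go
1. f -> v, p -> b, s -> z, t -> d / _ Z: no change
2. 0 -> a / C _ C: inserts after position(s) 10: urutakonagago
surface: urutakonagago

cell KEL=pa, VEL=un, TOR=ib:
underlying: u-rutakon-ag-do
1. f -> v, p -> b, s -> z, t -> d / _ Z: no change
2. 0 -> a / C _ C: inserts after position(s) 10: urutakonagado
surface: urutakonagado

cell KEL=un, VEL=pa, TOR=ib:
underlying: ud-rutakon-kos-do
1. f -> v, p -> b, s -> z, t -> d / _ Z: fires at position(s) 12: udrutakonkozdo
2. 0 -> a / C _ C: inserts after position(s) 2, 9, 12: udarutakonakozado
surface: udarutakonakozado


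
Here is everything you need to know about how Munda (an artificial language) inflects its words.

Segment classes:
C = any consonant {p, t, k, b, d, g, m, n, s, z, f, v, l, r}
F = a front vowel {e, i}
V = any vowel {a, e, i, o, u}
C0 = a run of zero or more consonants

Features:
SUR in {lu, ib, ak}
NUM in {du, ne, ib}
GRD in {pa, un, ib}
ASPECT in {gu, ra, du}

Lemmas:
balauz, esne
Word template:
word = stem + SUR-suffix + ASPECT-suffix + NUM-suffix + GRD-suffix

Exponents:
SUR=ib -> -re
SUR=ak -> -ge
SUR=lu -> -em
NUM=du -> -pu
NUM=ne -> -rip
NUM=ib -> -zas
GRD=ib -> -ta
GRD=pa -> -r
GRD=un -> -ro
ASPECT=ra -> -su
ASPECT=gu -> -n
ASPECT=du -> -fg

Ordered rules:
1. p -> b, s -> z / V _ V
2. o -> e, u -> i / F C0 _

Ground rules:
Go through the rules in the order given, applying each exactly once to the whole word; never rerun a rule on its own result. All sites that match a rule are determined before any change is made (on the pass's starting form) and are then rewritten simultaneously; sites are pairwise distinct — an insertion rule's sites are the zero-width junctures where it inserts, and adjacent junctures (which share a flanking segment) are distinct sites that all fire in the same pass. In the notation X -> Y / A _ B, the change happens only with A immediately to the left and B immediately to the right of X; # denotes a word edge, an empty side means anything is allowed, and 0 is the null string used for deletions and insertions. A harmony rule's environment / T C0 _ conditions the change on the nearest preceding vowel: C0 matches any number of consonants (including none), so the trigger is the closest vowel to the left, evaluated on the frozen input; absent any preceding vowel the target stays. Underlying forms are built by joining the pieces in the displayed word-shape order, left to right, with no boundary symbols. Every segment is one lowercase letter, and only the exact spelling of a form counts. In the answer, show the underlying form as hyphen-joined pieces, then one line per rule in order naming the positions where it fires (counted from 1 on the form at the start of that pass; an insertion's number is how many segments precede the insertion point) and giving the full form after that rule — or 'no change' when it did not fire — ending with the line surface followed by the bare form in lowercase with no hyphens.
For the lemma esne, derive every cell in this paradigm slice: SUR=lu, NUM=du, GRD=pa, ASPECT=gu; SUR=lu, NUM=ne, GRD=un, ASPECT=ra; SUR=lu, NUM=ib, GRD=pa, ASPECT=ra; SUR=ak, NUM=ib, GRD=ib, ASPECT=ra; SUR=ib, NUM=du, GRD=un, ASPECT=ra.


cell SUR=lu, NUM=du, GRD=pa, ASPECT=gu:
underlying: esne-em-n-pu-r
1. p -> b, s -> z / V _ V: no change
2. o -> e, u -> i / F C0 _: fires at position(s) 9: esneemnpir
surface: esneemnpir

cell SUR=lu, NUM=ne, GRD=un, ASPECT=ra:
underlying: esne-em-su-rip-ro
1. p -> b, s -> z / V _ V: no change
2. o -> e, u -> i / F C0 _: fires at position(s) 8, 13: esneemsiripre
surface: esneemsiripre

cell SUR=lu, NUM=ib, GRD=pa, ASPECT=ra:
underlying: esne-em-su-zas-r
1. p -> b, s -> z / V _ V: no change
2. o -> e, u -> i / F C0 _: fires at position(s) 8: esneemsizasr
surface: esneemsizasr

cell SUR=ak, NUM=ib, GRD=ib, ASPECT=ra:
underlying: esne-ge-su-zas-ta
1. p -> b, s -> z / V _ V: fires at position(s) 7: esnegezuzasta
2. o -> e, u -> i / F C0 _: fires at position(s) 8: esnegezizasta
surface: esnegezizasta

cell SUR=ib, NUM=du, GRD=un, ASPECT=ra:
underlying: esne-re-su-pu-ro
1. p -> b, s -> z / V _ V: fires at position(s) 7, 9: esnerezuburo
2. o -> e, u -> i / F C0 _: fires at position(s) 8: esnereziburo
surface: esnereziburo
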